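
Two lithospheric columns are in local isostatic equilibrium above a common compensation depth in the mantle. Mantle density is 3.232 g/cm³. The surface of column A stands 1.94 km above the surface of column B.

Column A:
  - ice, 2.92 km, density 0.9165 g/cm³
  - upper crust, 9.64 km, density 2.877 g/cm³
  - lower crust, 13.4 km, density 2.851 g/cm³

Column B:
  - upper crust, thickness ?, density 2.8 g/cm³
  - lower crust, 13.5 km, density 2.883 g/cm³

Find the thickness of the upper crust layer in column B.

9.97 km

Take the compensation level at the base of the deeper column (depth z_c below the surface of column A) and equate Σ ρ_i t_i down to z_c; mantle fills any gap and the z_c terms cancel.
Column A: 2.92×0.9165 + 9.64×2.877 + 13.4×2.851 + (z_c − 25.96)×3.232
Column B: 1.94×0 + x×2.8 + 13.5×2.883 + (z_c − 1.94 − 13.5 − x)×3.232
The z_c×3.232 term appears on both sides and cancels. Collect the known terms of each column as K = Σ(ρt)_known − 3.232 × (depth of known layers): K_A = 68.61386 − 3.232×25.96 = −15.28886; K_B = 38.9205 − 3.232×(1.94 + 13.5) = −10.98158.
Balance: K_A = K_B − x×(3.232 − 2.8), so x = (K_B − K_A)/(3.232 − 2.8) = 4.30728/0.432 = 9.97 km.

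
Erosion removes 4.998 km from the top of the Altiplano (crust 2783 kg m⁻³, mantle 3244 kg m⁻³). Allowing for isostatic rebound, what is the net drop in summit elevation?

0.71 km

Rebound u = e ρ_c/ρ_m = 4.998 km × 2783/3244 = 4.288 km.
Net surface drop = e − u = 4.998 km − 4.288 km = e (ρ_m − ρ_c)/ρ_m = 0.71 km.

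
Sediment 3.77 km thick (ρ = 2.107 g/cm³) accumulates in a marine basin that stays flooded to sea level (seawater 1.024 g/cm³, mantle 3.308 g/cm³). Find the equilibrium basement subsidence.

1.79 km

Submarine loading: the sediment displaces seawater, and the subsidence is in turn flooded, so s (ρ_m − ρ_w) = t (ρ_sed − ρ_w).
s = 3.77 km × (2.107 − 1.024) / (3.308 − 1.024) = 1.79 km.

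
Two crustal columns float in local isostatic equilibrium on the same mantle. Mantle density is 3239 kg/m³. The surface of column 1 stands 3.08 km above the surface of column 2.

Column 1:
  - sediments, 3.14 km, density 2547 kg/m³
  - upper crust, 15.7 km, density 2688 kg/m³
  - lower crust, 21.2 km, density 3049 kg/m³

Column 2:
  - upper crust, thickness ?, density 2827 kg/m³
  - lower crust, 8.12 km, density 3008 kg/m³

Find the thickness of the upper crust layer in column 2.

Take the compensation level at the base of the deeper column (depth z_c below the surface of column 1) and equate Σ ρ_i t_i down to z_c; mantle fills any gap and the z_c terms cancel.
Column 1: 3.14×2547 + 15.7×2688 + 21.2×3049 + (z_c − 40.04)×3239
Column 2: 3.08×0 + x×2827 + 8.12×3008 + (z_c − 3.08 − 8.12 − x)×3239
The z_c×3239 term appears on both sides and cancels. Collect the known terms of each column as K = Σ(ρt)_known − 3239 × (depth of known layers): K_1 = 114837.98 − 3239×40.04 = −14851.58; K_2 = 24424.96 − 3239×(3.08 + 8.12) = −11851.84.
Balance: K_1 = K_2 − x×(3239 − 2827), so x = (K_2 − K_1)/(3239 − 2827) = 2999.74/412 = 7.28 km.

7.28 km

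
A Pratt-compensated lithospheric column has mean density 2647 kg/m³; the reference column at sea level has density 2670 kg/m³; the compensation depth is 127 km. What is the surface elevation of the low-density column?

1.1 km

ρ_ref D = ρ (D + h) → h = D (ρ_ref − ρ)/ρ.
h = 127 km × (2670 − 2647)/2647 = 1.1 km.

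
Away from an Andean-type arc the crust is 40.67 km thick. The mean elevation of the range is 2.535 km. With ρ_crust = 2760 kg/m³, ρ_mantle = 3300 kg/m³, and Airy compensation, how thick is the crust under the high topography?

Root depth r = h ρ_c / (ρ_m − ρ_c) = 2.535 km × 2760 / 540 = 12.96 km.
Total thickness = T + h + r = 40.67 km + 2.535 km + 12.96 km = 56.2 km.

56.2 km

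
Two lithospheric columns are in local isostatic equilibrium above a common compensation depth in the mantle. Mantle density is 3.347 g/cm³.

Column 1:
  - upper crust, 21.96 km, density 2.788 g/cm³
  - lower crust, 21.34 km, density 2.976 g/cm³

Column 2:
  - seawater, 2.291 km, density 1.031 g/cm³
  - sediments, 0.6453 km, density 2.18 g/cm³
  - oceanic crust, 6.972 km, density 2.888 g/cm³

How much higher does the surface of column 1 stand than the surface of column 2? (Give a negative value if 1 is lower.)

For any compensation level in the mantle, the mantle terms cancel and isostasy reduces to e = (Σt_1 − Σt_2) − (Σ(ρt)_1 − Σ(ρt)_2) / ρ_m.
Σt_1 = 43.3 km; Σt_2 = 9.9083 km; Σ(ρt)_1 = 124.73232; Σ(ρt)_2 = 23.903911 (in km·g/cm³).
e = (43.3 − 9.9083) − (124.73232 − 23.903911) / 3.347 = 3.27 km.

3.27 km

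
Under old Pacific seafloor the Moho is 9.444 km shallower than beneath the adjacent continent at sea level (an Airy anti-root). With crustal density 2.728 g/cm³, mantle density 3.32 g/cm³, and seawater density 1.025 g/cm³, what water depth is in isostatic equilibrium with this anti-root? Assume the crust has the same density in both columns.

Replacing a thickness d of crust by seawater at the top must be balanced by replacing crust with mantle at the base: d (ρ_c − ρ_w) = a (ρ_m − ρ_c).
d = a (ρ_m − ρ_c)/(ρ_c − ρ_w) = 9.444 km × 0.592/1.703 = 3.28 km.

3.28 km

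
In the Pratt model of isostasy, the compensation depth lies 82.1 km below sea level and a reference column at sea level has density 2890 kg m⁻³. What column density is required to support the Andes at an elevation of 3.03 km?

2790 kg m⁻³

Pratt balance: ρ_ref D = ρ (D + h).
ρ = ρ_ref D/(D + h) = 2890 × 82.1 km/(82.1 km + 3.03 km) = 2790 kg m⁻³.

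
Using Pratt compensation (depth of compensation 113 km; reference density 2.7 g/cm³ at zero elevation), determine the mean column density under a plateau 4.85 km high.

Pratt balance: ρ_ref D = ρ (D + h).
ρ = ρ_ref D/(D + h) = 2.7 × 113 km/(113 km + 4.85 km) = 2.59 g/cm³.

2.59 g/cm³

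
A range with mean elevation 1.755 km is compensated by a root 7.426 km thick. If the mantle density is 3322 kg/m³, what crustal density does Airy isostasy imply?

2690 kg/m³

ρ_c h = (ρ_m − ρ_c) r → ρ_c (h + r) = ρ_m r → ρ_c = ρ_m r / (h + r).
ρ_c = 3322 × 7.426 km / (1.755 km + 7.426 km) = 2690 kg/m³.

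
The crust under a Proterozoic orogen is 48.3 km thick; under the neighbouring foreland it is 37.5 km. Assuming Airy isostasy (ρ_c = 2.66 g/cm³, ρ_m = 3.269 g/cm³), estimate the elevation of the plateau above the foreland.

2.01 km

Excess crust Δ = 48.3 km − 37.5 km = 10.8 km, split between elevation h and root r with h + r = Δ.
Airy balance ρ_c h = (ρ_m − ρ_c) r gives r = h ρ_c/(ρ_m − ρ_c), so h (1 + ρ_c/(ρ_m − ρ_c)) = Δ, i.e. h = Δ (ρ_m − ρ_c)/ρ_m.
h = 10.8 km × 0.609/3.269 = 2.01 km.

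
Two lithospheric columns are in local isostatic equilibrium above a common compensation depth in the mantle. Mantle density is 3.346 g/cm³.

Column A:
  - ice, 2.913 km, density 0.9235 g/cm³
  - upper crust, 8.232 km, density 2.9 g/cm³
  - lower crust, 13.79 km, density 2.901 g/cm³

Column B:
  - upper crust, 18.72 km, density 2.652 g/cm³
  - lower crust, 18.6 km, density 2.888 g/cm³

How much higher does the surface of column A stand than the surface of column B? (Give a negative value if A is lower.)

For any compensation level in the mantle, the mantle terms cancel and isostasy reduces to e = (Σt_A − Σt_B) − (Σ(ρt)_A − Σ(ρt)_B) / ρ_m.
Σt_A = 24.935 km; Σt_B = 37.32 km; Σ(ρt)_A = 66.5677455; Σ(ρt)_B = 103.36224 (in km·g/cm³).
e = (24.935 − 37.32) − (66.5677455 − 103.36224) / 3.346 = −1.39 km.

−1.39 km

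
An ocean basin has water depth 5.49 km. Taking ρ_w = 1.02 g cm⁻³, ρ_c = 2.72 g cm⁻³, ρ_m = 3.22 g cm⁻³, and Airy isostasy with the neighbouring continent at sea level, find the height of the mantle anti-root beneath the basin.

18.7 km

For local isostatic compensation: replacing crust with seawater at the top is compensated by replacing crust with mantle at the base: d (ρ_c − ρ_w) = a (ρ_m − ρ_c).
a = d (ρ_c − ρ_w)/(ρ_m − ρ_c) = 5.49 km × 1.7/0.5 = 18.7 km.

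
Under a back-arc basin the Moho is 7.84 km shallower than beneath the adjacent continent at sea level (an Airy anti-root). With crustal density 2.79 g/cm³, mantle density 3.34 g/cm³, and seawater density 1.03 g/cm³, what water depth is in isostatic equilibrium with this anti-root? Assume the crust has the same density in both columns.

Replacing a thickness d of crust by seawater at the top must be balanced by replacing crust with mantle at the base: d (ρ_c − ρ_w) = a (ρ_m − ρ_c).
d = a (ρ_m − ρ_c)/(ρ_c − ρ_w) = 7.84 km × 0.55/1.76 = 2.45 km.

2.45 km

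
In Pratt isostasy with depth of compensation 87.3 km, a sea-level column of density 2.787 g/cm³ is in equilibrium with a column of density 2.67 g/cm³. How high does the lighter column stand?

3.83 km

ρ_ref D = ρ (D + h) → h = D (ρ_ref − ρ)/ρ.
h = 87.3 km × (2.787 − 2.67)/2.67 = 3.83 km.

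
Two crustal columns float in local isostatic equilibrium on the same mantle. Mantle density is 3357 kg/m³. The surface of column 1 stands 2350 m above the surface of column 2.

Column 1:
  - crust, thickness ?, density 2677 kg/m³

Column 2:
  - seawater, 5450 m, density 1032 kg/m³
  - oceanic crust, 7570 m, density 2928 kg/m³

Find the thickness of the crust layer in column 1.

35000 m

Take the compensation level at the base of the deeper column (depth z_c below the surface of column 1) and equate Σ ρ_i t_i down to z_c; mantle fills any gap and the z_c terms cancel.
Column 1: x×2677 + (z_c − 0 − x)×3357
Column 2: 2350×0 + 5450×1032 + 7570×2928 + (z_c − 2350 − 13020)×3357
The z_c×3357 term appears on both sides and cancels. Collect the known terms of each column as K = Σ(ρt)_known − 3357 × (depth of known layers): K_1 = 0 − 3357×0 = 0; K_2 = 27789360 − 3357×(2350 + 13020) = −23807730.
Balance: K_1 − x×(3357 − 2677) = K_2, so x = (K_1 − K_2)/(3357 − 2677) = 23807700/680 = 35000 m.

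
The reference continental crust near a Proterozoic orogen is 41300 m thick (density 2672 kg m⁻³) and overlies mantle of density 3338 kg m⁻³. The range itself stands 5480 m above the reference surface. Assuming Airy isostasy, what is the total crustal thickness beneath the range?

Root depth r = h ρ_c / (ρ_m − ρ_c) = 5480 m × 2672 / 666 = 21990 m.
Total thickness = T + h + r = 41300 m + 5480 m + 21990 m = 68800 m.

68800 m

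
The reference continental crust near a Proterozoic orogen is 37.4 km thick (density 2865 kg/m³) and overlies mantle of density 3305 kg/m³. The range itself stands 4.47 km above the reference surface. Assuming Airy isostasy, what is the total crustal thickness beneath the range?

Root depth r = h ρ_c / (ρ_m − ρ_c) = 4.47 km × 2865 / 440 = 29.11 km.
Total thickness = T + h + r = 37.4 km + 4.47 km + 29.11 km = 71 km.

71 km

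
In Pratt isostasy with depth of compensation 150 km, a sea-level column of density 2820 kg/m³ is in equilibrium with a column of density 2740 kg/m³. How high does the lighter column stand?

4.38 km

ρ_ref D = ρ (D + h) → h = D (ρ_ref − ρ)/ρ.
h = 150 km × (2820 − 2740)/2740 = 4.38 km.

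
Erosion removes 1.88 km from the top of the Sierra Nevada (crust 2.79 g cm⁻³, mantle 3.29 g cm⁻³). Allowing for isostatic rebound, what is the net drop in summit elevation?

0.286 km

Rebound u = e ρ_c/ρ_m = 1.88 km × 2.79/3.29 = 1.594 km.
Net surface drop = e − u = 1.88 km − 1.594 km = e (ρ_m − ρ_c)/ρ_m = 0.286 km.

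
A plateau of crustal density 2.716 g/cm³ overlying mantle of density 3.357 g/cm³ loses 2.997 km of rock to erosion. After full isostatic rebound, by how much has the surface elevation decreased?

0.572 km

Rebound u = e ρ_c/ρ_m = 2.997 km × 2.716/3.357 = 2.425 km.
Net surface drop = e − u = 2.997 km − 2.425 km = e (ρ_m − ρ_c)/ρ_m = 0.572 km.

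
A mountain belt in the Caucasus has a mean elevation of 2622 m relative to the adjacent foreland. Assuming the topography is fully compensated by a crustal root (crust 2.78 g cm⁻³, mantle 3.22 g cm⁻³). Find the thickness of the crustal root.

Isostatic balance requires: the weight of the topography is balanced by the buoyancy of the root, ρ_c h = (ρ_m − ρ_c) r.
r = h · ρ_c / (ρ_m − ρ_c) = 2622 m × 2.78 / (3.22 − 2.78) = 16600 m.

16600 m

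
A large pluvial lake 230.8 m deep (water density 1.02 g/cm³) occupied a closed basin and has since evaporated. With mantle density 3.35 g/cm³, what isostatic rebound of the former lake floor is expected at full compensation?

u = d ρ_w/ρ_m = 230.8 m × 1.02/3.35 = 70.3 m.

70.3 m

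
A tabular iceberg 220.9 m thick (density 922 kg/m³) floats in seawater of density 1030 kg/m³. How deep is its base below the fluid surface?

Draft d = t ρ_obj/ρ_fluid = 220.9 m × 922/1030 = 198 m.

198 m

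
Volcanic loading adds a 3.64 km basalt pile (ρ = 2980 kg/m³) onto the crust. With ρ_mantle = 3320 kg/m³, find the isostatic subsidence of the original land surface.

3.27 km

Subaerial loading: s = t ρ_load / ρ_m.
s = 3.64 km × 2980/3320 = 3.27 km.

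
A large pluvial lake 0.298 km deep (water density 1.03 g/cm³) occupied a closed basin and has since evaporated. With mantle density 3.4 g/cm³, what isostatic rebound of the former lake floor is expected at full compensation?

u = d ρ_w/ρ_m = 0.298 km × 1.03/3.4 = 0.0903 km.

0.0903 km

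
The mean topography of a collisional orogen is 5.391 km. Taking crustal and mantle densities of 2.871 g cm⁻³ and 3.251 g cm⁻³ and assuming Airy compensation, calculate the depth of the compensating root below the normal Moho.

40.7 km

By Archimedes' principle applied to the lithosphere: the weight of the topography is balanced by the buoyancy of the root, ρ_c h = (ρ_m − ρ_c) r.
r = h · ρ_c / (ρ_m − ρ_c) = 5.391 km × 2.871 / (3.251 − 2.871) = 40.7 km.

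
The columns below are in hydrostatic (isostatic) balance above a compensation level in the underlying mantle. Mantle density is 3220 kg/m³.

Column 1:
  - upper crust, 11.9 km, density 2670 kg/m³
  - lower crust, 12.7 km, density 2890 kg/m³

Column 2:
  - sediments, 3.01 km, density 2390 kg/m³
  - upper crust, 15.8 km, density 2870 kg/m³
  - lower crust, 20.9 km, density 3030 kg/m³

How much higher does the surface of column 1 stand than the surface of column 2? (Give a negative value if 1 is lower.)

For any compensation level in the mantle, the mantle terms cancel and isostasy reduces to e = (Σt_1 − Σt_2) − (Σ(ρt)_1 − Σ(ρt)_2) / ρ_m.
Σt_1 = 24.6 km; Σt_2 = 39.71 km; Σ(ρt)_1 = 68476; Σ(ρt)_2 = 115866.9 (in km·kg/m³).
e = (24.6 − 39.71) − (68476 − 115866.9) / 3220 = −0.392 km.

−0.392 km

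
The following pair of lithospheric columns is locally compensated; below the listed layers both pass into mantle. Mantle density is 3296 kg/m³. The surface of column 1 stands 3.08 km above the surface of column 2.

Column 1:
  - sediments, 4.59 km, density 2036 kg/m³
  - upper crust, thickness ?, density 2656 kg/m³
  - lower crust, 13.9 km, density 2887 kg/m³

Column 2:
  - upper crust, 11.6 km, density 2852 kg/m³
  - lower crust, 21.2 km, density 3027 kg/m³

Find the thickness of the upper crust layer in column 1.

Take the compensation level at the base of the deeper column (depth z_c below the surface of column 1) and equate Σ ρ_i t_i down to z_c; mantle fills any gap and the z_c terms cancel.
Column 1: 4.59×2036 + x×2656 + 13.9×2887 + (z_c − 18.49 − x)×3296
Column 2: 3.08×0 + 11.6×2852 + 21.2×3027 + (z_c − 3.08 − 32.8)×3296
The z_c×3296 term appears on both sides and cancels. Collect the known terms of each column as K = Σ(ρt)_known − 3296 × (depth of known layers): K_1 = 49474.54 − 3296×18.49 = −11468.5; K_2 = 97255.6 − 3296×(3.08 + 32.8) = −21004.88.
Balance: K_1 − x×(3296 − 2656) = K_2, so x = (K_1 − K_2)/(3296 − 2656) = 9536.38/640 = 14.9 km.

14.9 km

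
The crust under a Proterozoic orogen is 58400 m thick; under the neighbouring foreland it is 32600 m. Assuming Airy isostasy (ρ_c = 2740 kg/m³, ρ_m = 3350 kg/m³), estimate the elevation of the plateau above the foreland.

Excess crust Δ = 58400 m − 32600 m = 25800 m, split between elevation h and root r with h + r = Δ.
Airy balance ρ_c h = (ρ_m − ρ_c) r gives r = h ρ_c/(ρ_m − ρ_c), so h (1 + ρ_c/(ρ_m − ρ_c)) = Δ, i.e. h = Δ (ρ_m − ρ_c)/ρ_m.
h = 25800 m × 610/3350 = 4700 m.

4700 m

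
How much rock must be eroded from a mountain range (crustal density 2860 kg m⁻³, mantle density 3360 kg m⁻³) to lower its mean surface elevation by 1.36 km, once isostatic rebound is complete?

Net drop Δ = e − u = e − e ρ_c/ρ_m = e (ρ_m − ρ_c)/ρ_m.
e = Δ ρ_m/(ρ_m − ρ_c) = 1.36 km × 3360/500 = 9.14 km.

9.14 km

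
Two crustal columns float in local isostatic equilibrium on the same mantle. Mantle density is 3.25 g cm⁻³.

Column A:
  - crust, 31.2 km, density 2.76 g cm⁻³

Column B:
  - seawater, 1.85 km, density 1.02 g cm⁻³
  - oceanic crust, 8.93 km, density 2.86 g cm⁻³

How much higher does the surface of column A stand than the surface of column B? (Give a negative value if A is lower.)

2.36 km

For any compensation level in the mantle, the mantle terms cancel and isostasy reduces to e = (Σt_A − Σt_B) − (Σ(ρt)_A − Σ(ρt)_B) / ρ_m.
Σt_A = 31.2 km; Σt_B = 10.78 km; Σ(ρt)_A = 86.112; Σ(ρt)_B = 27.4268 (in km·g cm⁻³).
e = (31.2 − 10.78) − (86.112 − 27.4268) / 3.25 = 2.36 km.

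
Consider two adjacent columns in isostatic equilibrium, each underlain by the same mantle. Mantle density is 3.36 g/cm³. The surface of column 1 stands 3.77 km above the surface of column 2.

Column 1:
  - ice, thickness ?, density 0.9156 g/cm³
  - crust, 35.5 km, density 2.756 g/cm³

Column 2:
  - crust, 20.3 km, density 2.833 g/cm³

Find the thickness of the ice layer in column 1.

0.787 km

Take the compensation level at the base of the deeper column (depth z_c below the surface of column 1) and equate Σ ρ_i t_i down to z_c; mantle fills any gap and the z_c terms cancel.
Column 1: x×0.9156 + 35.5×2.756 + (z_c − 35.5 − x)×3.36
Column 2: 3.77×0 + 20.3×2.833 + (z_c − 3.77 − 20.3)×3.36
The z_c×3.36 term appears on both sides and cancels. Collect the known terms of each column as K = Σ(ρt)_known − 3.36 × (depth of known layers): K_1 = 97.838 − 3.36×35.5 = −21.442; K_2 = 57.5099 − 3.36×(3.77 + 20.3) = −23.3653.
Balance: K_1 − x×(3.36 − 0.9156) = K_2, so x = (K_1 − K_2)/(3.36 − 0.9156) = 1.9233/2.4444 = 0.787 km.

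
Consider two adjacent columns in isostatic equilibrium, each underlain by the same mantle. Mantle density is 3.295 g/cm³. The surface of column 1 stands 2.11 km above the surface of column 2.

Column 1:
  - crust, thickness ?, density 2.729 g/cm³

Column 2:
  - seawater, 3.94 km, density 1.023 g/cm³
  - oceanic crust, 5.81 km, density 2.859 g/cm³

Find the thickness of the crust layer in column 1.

Take the compensation level at the base of the deeper column (depth z_c below the surface of column 1) and equate Σ ρ_i t_i down to z_c; mantle fills any gap and the z_c terms cancel.
Column 1: x×2.729 + (z_c − 0 − x)×3.295
Column 2: 2.11×0 + 3.94×1.023 + 5.81×2.859 + (z_c − 2.11 − 9.75)×3.295
The z_c×3.295 term appears on both sides and cancels. Collect the known terms of each column as K = Σ(ρt)_known − 3.295 × (depth of known layers): K_1 = 0 − 3.295×0 = 0; K_2 = 20.64141 − 3.295×(2.11 + 9.75) = −18.43729.
Balance: K_1 − x×(3.295 − 2.729) = K_2, so x = (K_1 − K_2)/(3.295 − 2.729) = 18.4373/0.566 = 32.6 km.

32.6 km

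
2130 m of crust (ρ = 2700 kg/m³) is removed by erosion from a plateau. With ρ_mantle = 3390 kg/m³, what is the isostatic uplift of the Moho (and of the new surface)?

1700 m

Unloading: uplift u = e ρ_c/ρ_m = 2130 m × 2700/3390 = 1700 m.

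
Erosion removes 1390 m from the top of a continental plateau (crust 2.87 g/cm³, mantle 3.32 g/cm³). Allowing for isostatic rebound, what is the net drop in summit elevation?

188 m

Rebound u = e ρ_c/ρ_m = 1390 m × 2.87/3.32 = 1202 m.
Net surface drop = e − u = 1390 m − 1202 m = e (ρ_m − ρ_c)/ρ_m = 188 m.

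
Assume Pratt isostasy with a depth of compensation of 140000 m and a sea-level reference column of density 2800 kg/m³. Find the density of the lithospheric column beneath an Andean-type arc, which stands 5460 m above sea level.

Pratt balance: ρ_ref D = ρ (D + h).
ρ = ρ_ref D/(D + h) = 2800 × 140000 m/(140000 m + 5460 m) = 2690 kg/m³.

2690 kg/m³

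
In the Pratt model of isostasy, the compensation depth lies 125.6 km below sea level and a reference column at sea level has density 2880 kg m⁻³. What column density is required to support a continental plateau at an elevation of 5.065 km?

Pratt balance: ρ_ref D = ρ (D + h).
ρ = ρ_ref D/(D + h) = 2880 × 125.6 km/(125.6 km + 5.065 km) = 2770 kg m⁻³.

2770 kg m⁻³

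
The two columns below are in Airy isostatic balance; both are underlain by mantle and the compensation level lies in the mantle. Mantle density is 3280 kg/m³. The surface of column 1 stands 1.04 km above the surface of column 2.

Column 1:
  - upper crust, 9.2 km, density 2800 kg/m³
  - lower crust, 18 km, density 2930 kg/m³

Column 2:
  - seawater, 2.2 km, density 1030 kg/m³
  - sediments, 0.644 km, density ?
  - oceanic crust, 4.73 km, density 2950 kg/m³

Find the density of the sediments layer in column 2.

2050 kg/m³

Take the compensation level at the base of the deeper column (depth z_c below the surface of column 1) and equate Σ ρ_i t_i down to z_c; mantle fills any gap and the z_c terms cancel.
Column 1: 9.2×2800 + 18×2930 + (z_c − 27.2)×3280
Column 2: 1.04×0 + 2.2×1030 + 0.644×ρ + 4.73×2950 + (z_c − 1.04 − 7.574)×3280
The z_c×3280 term appears on both sides and cancels. Collect the known terms of each column as K = Σ(ρt)_known − 3280 × (depth of known layers): K_1 = 78500 − 3280×27.2 = −10716; K_2 = 16219.5 − 3280×(1.04 + 7.574) = −12034.42.
Balance: K_1 = K_2 + 0.644×ρ, so ρ = (K_1 − K_2)/0.644 = 1318.42/0.644 = 2050 kg/m³.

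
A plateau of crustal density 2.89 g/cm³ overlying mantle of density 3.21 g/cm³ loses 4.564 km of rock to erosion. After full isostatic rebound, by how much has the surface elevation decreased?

Rebound u = e ρ_c/ρ_m = 4.564 km × 2.89/3.21 = 4.109 km.
Net surface drop = e − u = 4.564 km − 4.109 km = e (ρ_m − ρ_c)/ρ_m = 0.455 km.

0.455 km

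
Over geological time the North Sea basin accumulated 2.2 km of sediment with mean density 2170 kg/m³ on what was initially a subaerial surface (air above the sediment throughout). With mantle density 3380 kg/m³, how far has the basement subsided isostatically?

1.41 km

Subaerial load: s = t ρ_sed / ρ_m = 2.2 km × 2170/3380 = 1.41 km.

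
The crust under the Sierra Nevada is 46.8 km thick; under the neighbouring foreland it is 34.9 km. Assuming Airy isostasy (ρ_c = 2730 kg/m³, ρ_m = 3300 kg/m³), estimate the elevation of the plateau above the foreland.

2.06 km

Excess crust Δ = 46.8 km − 34.9 km = 11.9 km, split between elevation h and root r with h + r = Δ.
Airy balance ρ_c h = (ρ_m − ρ_c) r gives r = h ρ_c/(ρ_m − ρ_c), so h (1 + ρ_c/(ρ_m − ρ_c)) = Δ, i.e. h = Δ (ρ_m − ρ_c)/ρ_m.
h = 11.9 km × 570/3300 = 2.06 km.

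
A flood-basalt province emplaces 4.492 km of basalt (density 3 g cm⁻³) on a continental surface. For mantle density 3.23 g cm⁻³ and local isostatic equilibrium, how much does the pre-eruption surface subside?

4.17 km

Subaerial loading: s = t ρ_load / ρ_m.
s = 4.492 km × 3/3.23 = 4.17 km.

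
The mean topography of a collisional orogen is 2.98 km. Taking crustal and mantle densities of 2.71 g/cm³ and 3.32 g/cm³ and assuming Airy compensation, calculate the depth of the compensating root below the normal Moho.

By Archimedes' principle applied to the lithosphere: the weight of the topography is balanced by the buoyancy of the root, ρ_c h = (ρ_m − ρ_c) r.
r = h · ρ_c / (ρ_m − ρ_c) = 2.98 km × 2.71 / (3.32 − 2.71) = 13.2 km.

13.2 km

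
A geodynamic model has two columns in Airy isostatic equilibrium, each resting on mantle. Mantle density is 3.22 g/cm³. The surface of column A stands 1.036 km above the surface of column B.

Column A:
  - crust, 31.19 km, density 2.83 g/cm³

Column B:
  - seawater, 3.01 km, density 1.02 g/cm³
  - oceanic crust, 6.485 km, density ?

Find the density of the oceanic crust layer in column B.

Take the compensation level at the base of the deeper column (depth z_c below the surface of column A) and equate Σ ρ_i t_i down to z_c; mantle fills any gap and the z_c terms cancel.
Column A: 31.19×2.83 + (z_c − 31.19)×3.22
Column B: 1.036×0 + 3.01×1.02 + 6.485×ρ + (z_c − 1.036 − 9.495)×3.22
The z_c×3.22 term appears on both sides and cancels. Collect the known terms of each column as K = Σ(ρt)_known − 3.22 × (depth of known layers): K_A = 88.2677 − 3.22×31.19 = −12.1641; K_B = 3.0702 − 3.22×(1.036 + 9.495) = −30.83962.
Balance: K_A = K_B + 6.485×ρ, so ρ = (K_A − K_B)/6.485 = 18.6755/6.485 = 2.88 g/cm³.

2.88 g/cm³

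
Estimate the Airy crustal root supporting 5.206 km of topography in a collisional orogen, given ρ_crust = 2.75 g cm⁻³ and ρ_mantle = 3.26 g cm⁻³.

Balancing pressure at the compensation depth: the weight of the topography is balanced by the buoyancy of the root, ρ_c h = (ρ_m − ρ_c) r.
r = h · ρ_c / (ρ_m − ρ_c) = 5.206 km × 2.75 / (3.26 − 2.75) = 28.1 km.

28.1 km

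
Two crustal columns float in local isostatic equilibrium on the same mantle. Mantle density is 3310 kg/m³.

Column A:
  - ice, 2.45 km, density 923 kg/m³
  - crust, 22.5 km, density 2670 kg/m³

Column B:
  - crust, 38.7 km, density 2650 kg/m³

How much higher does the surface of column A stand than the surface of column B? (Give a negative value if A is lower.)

−1.6 km

For any compensation level in the mantle, the mantle terms cancel and isostasy reduces to e = (Σt_A − Σt_B) − (Σ(ρt)_A − Σ(ρt)_B) / ρ_m.
Σt_A = 24.95 km; Σt_B = 38.7 km; Σ(ρt)_A = 62336.35; Σ(ρt)_B = 102555 (in km·kg/m³).
e = (24.95 − 38.7) − (62336.35 − 102555) / 3310 = −1.6 km.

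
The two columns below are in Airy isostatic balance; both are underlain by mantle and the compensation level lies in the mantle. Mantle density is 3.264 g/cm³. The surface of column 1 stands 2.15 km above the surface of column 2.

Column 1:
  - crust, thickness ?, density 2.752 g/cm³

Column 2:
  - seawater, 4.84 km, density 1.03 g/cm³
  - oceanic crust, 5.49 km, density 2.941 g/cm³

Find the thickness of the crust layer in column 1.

Take the compensation level at the base of the deeper column (depth z_c below the surface of column 1) and equate Σ ρ_i t_i down to z_c; mantle fills any gap and the z_c terms cancel.
Column 1: x×2.752 + (z_c − 0 − x)×3.264
Column 2: 2.15×0 + 4.84×1.03 + 5.49×2.941 + (z_c − 2.15 − 10.33)×3.264
The z_c×3.264 term appears on both sides and cancels. Collect the known terms of each column as K = Σ(ρt)_known − 3.264 × (depth of known layers): K_1 = 0 − 3.264×0 = 0; K_2 = 21.13129 − 3.264×(2.15 + 10.33) = −19.60343.
Balance: K_1 − x×(3.264 − 2.752) = K_2, so x = (K_1 − K_2)/(3.264 − 2.752) = 19.6034/0.512 = 38.3 km.

38.3 km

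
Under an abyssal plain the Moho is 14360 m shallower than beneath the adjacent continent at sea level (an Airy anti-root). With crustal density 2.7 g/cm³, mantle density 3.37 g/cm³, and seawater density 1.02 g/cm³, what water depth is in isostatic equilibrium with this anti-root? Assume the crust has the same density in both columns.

5730 m

Replacing a thickness d of crust by seawater at the top must be balanced by replacing crust with mantle at the base: d (ρ_c − ρ_w) = a (ρ_m − ρ_c).
d = a (ρ_m − ρ_c)/(ρ_c − ρ_w) = 14360 m × 0.67/1.68 = 5730 m.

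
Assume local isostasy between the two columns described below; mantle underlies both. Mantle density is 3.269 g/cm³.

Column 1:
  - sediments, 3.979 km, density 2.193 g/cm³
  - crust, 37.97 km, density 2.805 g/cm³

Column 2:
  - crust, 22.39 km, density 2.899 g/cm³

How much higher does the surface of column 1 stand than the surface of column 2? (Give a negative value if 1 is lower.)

For any compensation level in the mantle, the mantle terms cancel and isostasy reduces to e = (Σt_1 − Σt_2) − (Σ(ρt)_1 − Σ(ρt)_2) / ρ_m.
Σt_1 = 41.949 km; Σt_2 = 22.39 km; Σ(ρt)_1 = 115.231797; Σ(ρt)_2 = 64.90861 (in km·g/cm³).
e = (41.949 − 22.39) − (115.231797 − 64.90861) / 3.269 = 4.16 km.

4.16 km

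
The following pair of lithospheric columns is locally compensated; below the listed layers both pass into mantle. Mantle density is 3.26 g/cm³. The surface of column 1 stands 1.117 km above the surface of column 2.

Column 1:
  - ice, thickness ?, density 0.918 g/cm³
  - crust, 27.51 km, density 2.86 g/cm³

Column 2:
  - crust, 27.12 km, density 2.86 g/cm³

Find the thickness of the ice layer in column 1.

1.49 km

Take the compensation level at the base of the deeper column (depth z_c below the surface of column 1) and equate Σ ρ_i t_i down to z_c; mantle fills any gap and the z_c terms cancel.
Column 1: x×0.918 + 27.51×2.86 + (z_c − 27.51 − x)×3.26
Column 2: 1.117×0 + 27.12×2.86 + (z_c − 1.117 − 27.12)×3.26
The z_c×3.26 term appears on both sides and cancels. Collect the known terms of each column as K = Σ(ρt)_known − 3.26 × (depth of known layers): K_1 = 78.6786 − 3.26×27.51 = −11.004; K_2 = 77.5632 − 3.26×(1.117 + 27.12) = −14.48942.
Balance: K_1 − x×(3.26 − 0.918) = K_2, so x = (K_1 − K_2)/(3.26 − 0.918) = 3.48542/2.342 = 1.49 km.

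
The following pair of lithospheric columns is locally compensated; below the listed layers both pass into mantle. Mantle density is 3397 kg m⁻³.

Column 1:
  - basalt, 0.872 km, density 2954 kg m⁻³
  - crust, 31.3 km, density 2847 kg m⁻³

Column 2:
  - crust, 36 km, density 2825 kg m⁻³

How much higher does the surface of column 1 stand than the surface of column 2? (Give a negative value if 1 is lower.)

−0.88 km

For any compensation level in the mantle, the mantle terms cancel and isostasy reduces to e = (Σt_1 − Σt_2) − (Σ(ρt)_1 − Σ(ρt)_2) / ρ_m.
Σt_1 = 32.172 km; Σt_2 = 36 km; Σ(ρt)_1 = 91686.988; Σ(ρt)_2 = 101700 (in km·kg m⁻³).
e = (32.172 − 36) − (91686.988 − 101700) / 3397 = −0.88 km.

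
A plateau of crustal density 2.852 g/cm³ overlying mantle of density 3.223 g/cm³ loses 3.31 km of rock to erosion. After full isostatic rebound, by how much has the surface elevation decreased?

0.381 km

Rebound u = e ρ_c/ρ_m = 3.31 km × 2.852/3.223 = 2.929 km.
Net surface drop = e − u = 3.31 km − 2.929 km = e (ρ_m − ρ_c)/ρ_m = 0.381 km.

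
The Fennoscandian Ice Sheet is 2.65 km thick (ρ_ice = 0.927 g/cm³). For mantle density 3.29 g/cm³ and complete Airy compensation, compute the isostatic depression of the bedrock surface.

0.747 km

Balancing pressure at the compensation depth: the ice load ρ_ice t is balanced by mantle displaced below, ρ_m s.
s = t ρ_ice / ρ_m = 2.65 km × 0.927/3.29 = 0.747 km.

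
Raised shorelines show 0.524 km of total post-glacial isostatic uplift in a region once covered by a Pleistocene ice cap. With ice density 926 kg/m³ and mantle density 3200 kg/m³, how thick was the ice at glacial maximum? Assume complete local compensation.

1.81 km

u = t ρ_ice/ρ_m → t = u ρ_m/ρ_ice = 0.524 km × 3200/926 = 1.81 km.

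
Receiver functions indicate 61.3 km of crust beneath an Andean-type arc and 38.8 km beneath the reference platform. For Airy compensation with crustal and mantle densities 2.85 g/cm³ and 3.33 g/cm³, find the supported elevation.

Excess crust Δ = 61.3 km − 38.8 km = 22.5 km, split between elevation h and root r with h + r = Δ.
Airy balance ρ_c h = (ρ_m − ρ_c) r gives r = h ρ_c/(ρ_m − ρ_c), so h (1 + ρ_c/(ρ_m − ρ_c)) = Δ, i.e. h = Δ (ρ_m − ρ_c)/ρ_m.
h = 22.5 km × 0.48/3.33 = 3.24 km.

3.24 km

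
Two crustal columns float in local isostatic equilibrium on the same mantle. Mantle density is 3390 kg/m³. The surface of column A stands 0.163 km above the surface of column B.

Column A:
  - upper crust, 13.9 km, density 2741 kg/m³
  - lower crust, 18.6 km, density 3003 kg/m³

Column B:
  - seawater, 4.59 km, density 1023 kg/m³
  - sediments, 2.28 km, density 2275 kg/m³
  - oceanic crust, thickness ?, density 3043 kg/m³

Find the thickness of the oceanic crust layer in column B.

Take the compensation level at the base of the deeper column (depth z_c below the surface of column A) and equate Σ ρ_i t_i down to z_c; mantle fills any gap and the z_c terms cancel.
Column A: 13.9×2741 + 18.6×3003 + (z_c − 32.5)×3390
Column B: 0.163×0 + 4.59×1023 + 2.28×2275 + x×3043 + (z_c − 0.163 − 6.87 − x)×3390
The z_c×3390 term appears on both sides and cancels. Collect the known terms of each column as K = Σ(ρt)_known − 3390 × (depth of known layers): K_A = 93955.7 − 3390×32.5 = −16219.3; K_B = 9882.57 − 3390×(0.163 + 6.87) = −13959.3.
Balance: K_A = K_B − x×(3390 − 3043), so x = (K_B − K_A)/(3390 − 3043) = 2260/347 = 6.51 km.

6.51 km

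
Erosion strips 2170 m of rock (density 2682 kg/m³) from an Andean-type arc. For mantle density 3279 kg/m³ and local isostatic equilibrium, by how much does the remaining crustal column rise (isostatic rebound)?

1770 m

Unloading: uplift u = e ρ_c/ρ_m = 2170 m × 2682/3279 = 1770 m.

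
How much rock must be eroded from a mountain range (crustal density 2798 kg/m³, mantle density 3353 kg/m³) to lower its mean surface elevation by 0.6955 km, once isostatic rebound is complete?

Net drop Δ = e − u = e − e ρ_c/ρ_m = e (ρ_m − ρ_c)/ρ_m.
e = Δ ρ_m/(ρ_m − ρ_c) = 0.6955 km × 3353/555 = 4.2 km.

4.2 km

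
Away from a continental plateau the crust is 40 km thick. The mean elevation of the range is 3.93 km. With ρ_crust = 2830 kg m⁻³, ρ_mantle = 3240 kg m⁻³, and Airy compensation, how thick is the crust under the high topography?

Root depth r = h ρ_c / (ρ_m − ρ_c) = 3.93 km × 2830 / 410 = 27.13 km.
Total thickness = T + h + r = 40 km + 3.93 km + 27.13 km = 71.1 km.

71.1 km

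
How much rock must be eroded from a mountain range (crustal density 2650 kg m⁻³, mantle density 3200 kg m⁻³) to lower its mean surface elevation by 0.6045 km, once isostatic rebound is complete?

3.52 km

Net drop Δ = e − u = e − e ρ_c/ρ_m = e (ρ_m − ρ_c)/ρ_m.
e = Δ ρ_m/(ρ_m − ρ_c) = 0.6045 km × 3200/550 = 3.52 km.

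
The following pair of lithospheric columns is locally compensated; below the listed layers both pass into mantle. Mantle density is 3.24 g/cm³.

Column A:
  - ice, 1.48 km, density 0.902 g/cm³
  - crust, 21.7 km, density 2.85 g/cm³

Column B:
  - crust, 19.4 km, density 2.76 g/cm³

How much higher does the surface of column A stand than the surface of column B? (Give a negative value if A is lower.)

0.806 km

For any compensation level in the mantle, the mantle terms cancel and isostasy reduces to e = (Σt_A − Σt_B) − (Σ(ρt)_A − Σ(ρt)_B) / ρ_m.
Σt_A = 23.18 km; Σt_B = 19.4 km; Σ(ρt)_A = 63.17996; Σ(ρt)_B = 53.544 (in km·g/cm³).
e = (23.18 − 19.4) − (63.17996 − 53.544) / 3.24 = 0.806 km.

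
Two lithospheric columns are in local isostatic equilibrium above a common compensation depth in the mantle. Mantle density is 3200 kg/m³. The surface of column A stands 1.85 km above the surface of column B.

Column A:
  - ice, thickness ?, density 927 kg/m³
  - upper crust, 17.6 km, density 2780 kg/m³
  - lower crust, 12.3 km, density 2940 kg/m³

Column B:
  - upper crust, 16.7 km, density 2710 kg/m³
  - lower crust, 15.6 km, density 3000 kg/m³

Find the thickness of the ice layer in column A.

2.92 km

Take the compensation level at the base of the deeper column (depth z_c below the surface of column A) and equate Σ ρ_i t_i down to z_c; mantle fills any gap and the z_c terms cancel.
Column A: x×927 + 17.6×2780 + 12.3×2940 + (z_c − 29.9 − x)×3200
Column B: 1.85×0 + 16.7×2710 + 15.6×3000 + (z_c − 1.85 − 32.3)×3200
The z_c×3200 term appears on both sides and cancels. Collect the known terms of each column as K = Σ(ρt)_known − 3200 × (depth of known layers): K_A = 85090 − 3200×29.9 = −10590; K_B = 92057 − 3200×(1.85 + 32.3) = −17223.
Balance: K_A − x×(3200 − 927) = K_B, so x = (K_A − K_B)/(3200 − 927) = 6633/2273 = 2.92 km.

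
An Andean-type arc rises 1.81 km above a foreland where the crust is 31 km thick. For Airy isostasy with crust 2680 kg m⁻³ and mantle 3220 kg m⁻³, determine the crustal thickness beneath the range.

Root depth r = h ρ_c / (ρ_m − ρ_c) = 1.81 km × 2680 / 540 = 8.983 km.
Total thickness = T + h + r = 31 km + 1.81 km + 8.983 km = 41.8 km.

41.8 km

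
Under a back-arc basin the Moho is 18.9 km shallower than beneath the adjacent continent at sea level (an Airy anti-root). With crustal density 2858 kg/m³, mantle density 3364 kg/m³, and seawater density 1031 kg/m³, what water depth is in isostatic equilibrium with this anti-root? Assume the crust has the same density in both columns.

5.23 km

Replacing a thickness d of crust by seawater at the top must be balanced by replacing crust with mantle at the base: d (ρ_c − ρ_w) = a (ρ_m − ρ_c).
d = a (ρ_m − ρ_c)/(ρ_c − ρ_w) = 18.9 km × 506/1827 = 5.23 km.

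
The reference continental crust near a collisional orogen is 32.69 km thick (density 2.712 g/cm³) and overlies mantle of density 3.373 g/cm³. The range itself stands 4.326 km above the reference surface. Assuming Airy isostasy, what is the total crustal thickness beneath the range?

54.8 km

Root depth r = h ρ_c / (ρ_m − ρ_c) = 4.326 km × 2.712 / 0.661 = 17.75 km.
Total thickness = T + h + r = 32.69 km + 4.326 km + 17.75 km = 54.8 km.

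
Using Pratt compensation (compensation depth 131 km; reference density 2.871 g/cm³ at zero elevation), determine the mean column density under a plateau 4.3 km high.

2.78 g/cm³

Pratt balance: ρ_ref D = ρ (D + h).
ρ = ρ_ref D/(D + h) = 2.871 × 131 km/(131 km + 4.3 km) = 2.78 g/cm³.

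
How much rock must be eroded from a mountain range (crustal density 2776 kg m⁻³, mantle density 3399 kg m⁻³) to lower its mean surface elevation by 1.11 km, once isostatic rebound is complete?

6.06 km

Net drop Δ = e − u = e − e ρ_c/ρ_m = e (ρ_m − ρ_c)/ρ_m.
e = Δ ρ_m/(ρ_m − ρ_c) = 1.11 km × 3399/623 = 6.06 km.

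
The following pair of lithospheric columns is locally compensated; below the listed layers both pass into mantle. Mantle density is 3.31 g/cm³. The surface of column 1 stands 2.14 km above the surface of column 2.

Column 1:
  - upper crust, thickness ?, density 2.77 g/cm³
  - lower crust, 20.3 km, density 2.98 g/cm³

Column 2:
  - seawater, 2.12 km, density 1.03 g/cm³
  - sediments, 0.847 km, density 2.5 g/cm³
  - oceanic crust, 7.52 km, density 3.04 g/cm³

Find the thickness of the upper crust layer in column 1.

14.7 km

Take the compensation level at the base of the deeper column (depth z_c below the surface of column 1) and equate Σ ρ_i t_i down to z_c; mantle fills any gap and the z_c terms cancel.
Column 1: x×2.77 + 20.3×2.98 + (z_c − 20.3 − x)×3.31
Column 2: 2.14×0 + 2.12×1.03 + 0.847×2.5 + 7.52×3.04 + (z_c − 2.14 − 10.487)×3.31
The z_c×3.31 term appears on both sides and cancels. Collect the known terms of each column as K = Σ(ρt)_known − 3.31 × (depth of known layers): K_1 = 60.494 − 3.31×20.3 = −6.699; K_2 = 27.1619 − 3.31×(2.14 + 10.487) = −14.63347.
Balance: K_1 − x×(3.31 − 2.77) = K_2, so x = (K_1 − K_2)/(3.31 − 2.77) = 7.93447/0.54 = 14.7 km.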